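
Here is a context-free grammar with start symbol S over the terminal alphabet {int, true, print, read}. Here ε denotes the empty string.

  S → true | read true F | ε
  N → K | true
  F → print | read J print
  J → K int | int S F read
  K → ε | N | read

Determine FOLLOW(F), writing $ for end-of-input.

{$, print, read}

FIRST(S) = {ε, read, true}
FIRST(F) = {print, read}
FIRST(N) = {ε, read, true}  (via K)
FIRST(K) = {ε, read, true}  (via N)
FIRST(J) = {int, read, true}  (via K int)
FOLLOW(S) includes $ since S is the start symbol.
FOLLOW(S): in J→int S F read, S is followed by F read with FIRST {print, read}. Thus FOLLOW(S) = {$, print, read}.
FOLLOW(F): in S→read true F, the suffix after F is empty, so FOLLOW(F) ⊇ FOLLOW(S) = {$, print, read}; in J→int S F read, F is followed by read with FIRST {read}. Thus FOLLOW(F) = {$, print, read}.
FOLLOW(J): in F→read J print, J is followed by print with FIRST {print}. Thus FOLLOW(J) = {print}.
FOLLOW(N): in K→N, the suffix after N is empty, so FOLLOW(N) ⊇ FOLLOW(K) = {int}. Thus FOLLOW(N) = {int}.
FOLLOW(K): in N→K, the suffix after K is empty, so FOLLOW(K) ⊇ FOLLOW(N) = {int}; in J→K int, K is followed by int with FIRST {int}. Thus FOLLOW(K) = {int}.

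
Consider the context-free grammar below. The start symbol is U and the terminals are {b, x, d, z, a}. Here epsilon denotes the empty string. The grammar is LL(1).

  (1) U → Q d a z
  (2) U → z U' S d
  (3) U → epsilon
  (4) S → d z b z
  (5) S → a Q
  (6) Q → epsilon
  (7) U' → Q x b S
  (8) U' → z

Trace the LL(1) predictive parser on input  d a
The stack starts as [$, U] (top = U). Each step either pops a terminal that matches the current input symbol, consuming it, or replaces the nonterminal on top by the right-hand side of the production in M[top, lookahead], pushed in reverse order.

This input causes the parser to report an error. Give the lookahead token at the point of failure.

step 1: stack=$ U  input=d a $  — expand U → Q d a z
step 2: stack=$ z a d Q  input=d a $  — expand Q → epsilon
step 3: stack=$ z a d  input=d a $  — match d
step 4: stack=$ z a  input=a $  — match a
step 5: stack=$ z  input=$  — error: top is terminal z but lookahead is $

$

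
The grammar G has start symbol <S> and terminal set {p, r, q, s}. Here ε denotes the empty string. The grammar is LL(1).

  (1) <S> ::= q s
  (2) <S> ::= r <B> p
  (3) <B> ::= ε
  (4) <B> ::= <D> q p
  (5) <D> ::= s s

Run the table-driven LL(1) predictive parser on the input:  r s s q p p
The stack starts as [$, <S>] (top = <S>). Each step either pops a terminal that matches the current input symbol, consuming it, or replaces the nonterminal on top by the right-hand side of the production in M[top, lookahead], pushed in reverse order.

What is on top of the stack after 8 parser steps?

     Stack        Input          Action
  1  $ <S>        r s s q p p $  expand <S> ::= r <B> p
  2  $ p <B> r    r s s q p p $  match r
  3  $ p <B>      s s q p p $    expand <B> ::= <D> q p
  4  $ p p q <D>  s s q p p $    expand <D> ::= s s
  5  $ p p q s s  s s q p p $    match s
  6  $ p p q s    s q p p $      match s
  7  $ p p q      q p p $        match q
  8  $ p p        p p $          match p
Stack after step 8: $ p (top = p).

p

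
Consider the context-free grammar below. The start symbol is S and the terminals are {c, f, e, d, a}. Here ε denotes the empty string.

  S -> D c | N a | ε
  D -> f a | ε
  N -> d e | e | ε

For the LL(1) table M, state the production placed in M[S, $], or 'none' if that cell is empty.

S -> ε

FIRST(D): from D->f a we get {f}; from D->ε we get {ε}. So FIRST(D) = {ε, f}.
FIRST(N): from N->d e we get {d}; from N->e we get {e}; from N->ε we get {ε}. So FIRST(N) = {ε, d, e}.
FIRST(S): from S->D c we get {c, f}; from S->N a we get {a, d, e}; from S->ε we get {ε}. So FIRST(S) = {ε, a, c, d, e, f}.
FOLLOW(S) includes $ since S is the start symbol.
FOLLOW(S): S appears on no right-hand side. Thus FOLLOW(S) = {$}.
For S -> D c: FIRST(D c) = {c, f}, so it goes in M[S, t] for t ∈ {c, f}.
For S -> N a: FIRST(N a) = {a, d, e}, so it goes in M[S, t] for t ∈ {a, d, e}.
For S -> ε: FIRST(ε) = {ε}, so it goes in M[S, t] for t ∈ {}; since ε ∈ FIRST, also for every t ∈ FOLLOW(S) = {$}.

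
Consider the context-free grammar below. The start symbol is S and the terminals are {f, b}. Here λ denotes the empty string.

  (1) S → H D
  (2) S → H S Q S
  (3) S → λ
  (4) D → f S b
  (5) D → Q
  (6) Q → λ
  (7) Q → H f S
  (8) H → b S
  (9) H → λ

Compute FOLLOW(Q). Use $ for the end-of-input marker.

FIRST(H): from H→b S we get {b}; from H→λ we get {λ}. So FIRST(H) = {λ, b}.
FIRST(Q): from Q→λ we get {λ}; from Q→H f S we get {b, f}. So FIRST(Q) = {λ, b, f}.
FIRST(D): from D→f S b we get {f}; from D→Q we get {λ, b, f}. So FIRST(D) = {λ, b, f}.
FIRST(S): from S→H D we get {λ, b, f}; from S→H S Q S we get {λ, b, f}; from S→λ we get {λ}. So FIRST(S) = {λ, b, f}.
FOLLOW(S) includes $ since S is the start symbol.
FOLLOW(S): in S→H S Q S (occurrence 1), S is followed by Q S with FIRST {λ, b, f}; in S→H S Q S (occurrence 1), the suffix after S is nullable (adds nothing new); in S→H S Q S (occurrence 2), the suffix after S is empty (adds nothing new); in D→f S b, S is followed by b with FIRST {b}; in Q→H f S, the suffix after S is empty, so FOLLOW(S) ⊇ FOLLOW(Q) = {$, b, f}; in H→b S, the suffix after S is empty, so FOLLOW(S) ⊇ FOLLOW(H) = {$, b, f}. Thus FOLLOW(S) = {$, b, f}.
FOLLOW(D): in S→H D, the suffix after D is empty, so FOLLOW(D) ⊇ FOLLOW(S) = {$, b, f}. Thus FOLLOW(D) = {$, b, f}.
FOLLOW(Q): in S→H S Q S, Q is followed by S with FIRST {λ, b, f}; in S→H S Q S, the suffix after Q is nullable, so FOLLOW(Q) ⊇ FOLLOW(S) = {$, b, f}; in D→Q, the suffix after Q is empty, so FOLLOW(Q) ⊇ FOLLOW(D) = {$, b, f}. Thus FOLLOW(Q) = {$, b, f}.
FOLLOW(H): in S→H D, H is followed by D with FIRST {λ, b, f}; in S→H D, the suffix after H is nullable, so FOLLOW(H) ⊇ FOLLOW(S) = {$, b, f}; in S→H S Q S, H is followed by S Q S with FIRST {λ, b, f}; in S→H S Q S, the suffix after H is nullable, so FOLLOW(H) ⊇ FOLLOW(S) = {$, b, f}; in Q→H f S, H is followed by f S with FIRST {f}. Thus FOLLOW(H) = {$, b, f}.

{$, b, f}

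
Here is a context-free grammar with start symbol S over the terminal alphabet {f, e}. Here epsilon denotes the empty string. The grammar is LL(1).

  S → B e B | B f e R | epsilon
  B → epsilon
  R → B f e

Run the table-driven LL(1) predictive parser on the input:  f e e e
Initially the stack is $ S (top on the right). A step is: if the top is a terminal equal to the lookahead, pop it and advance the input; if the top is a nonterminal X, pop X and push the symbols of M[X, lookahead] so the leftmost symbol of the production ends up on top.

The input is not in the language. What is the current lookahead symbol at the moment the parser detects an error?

e

step 1: stack=$ S  input=f e e e $  — expand S → B f e R
step 2: stack=$ R e f B  input=f e e e $  — expand B → epsilon
step 3: stack=$ R e f  input=f e e e $  — match f
step 4: stack=$ R e  input=e e e $  — match e
step 5: stack=$ R  input=e e $  — error: M[R, e] is empty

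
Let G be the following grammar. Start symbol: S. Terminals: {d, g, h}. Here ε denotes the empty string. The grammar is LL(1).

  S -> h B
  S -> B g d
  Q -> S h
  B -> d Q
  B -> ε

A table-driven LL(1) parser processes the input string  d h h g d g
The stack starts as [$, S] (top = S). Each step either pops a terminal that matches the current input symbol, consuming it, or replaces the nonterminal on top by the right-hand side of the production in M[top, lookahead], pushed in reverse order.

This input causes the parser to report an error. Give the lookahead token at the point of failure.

g

      Stack        Input          Action
   1  $ S          d h h g d g $  expand S -> B g d
   2  $ d g B      d h h g d g $  expand B -> d Q
   3  $ d g Q d    d h h g d g $  match d
   4  $ d g Q      h h g d g $    expand Q -> S h
   5  $ d g h S    h h g d g $    expand S -> h B
   6  $ d g h B h  h h g d g $    match h
   7  $ d g h B    h g d g $      expand B -> ε
   8  $ d g h      h g d g $      match h
   9  $ d g        g d g $        match g
  10  $ d          d g $          match d
  11  $            g $            error: stack empty but input remains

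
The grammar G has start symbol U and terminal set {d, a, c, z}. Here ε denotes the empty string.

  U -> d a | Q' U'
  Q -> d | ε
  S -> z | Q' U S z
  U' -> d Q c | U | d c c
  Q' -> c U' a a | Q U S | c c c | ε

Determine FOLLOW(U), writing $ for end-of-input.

FIRST(Q): from Q->d we get {d}; from Q->ε we get {ε}. So FIRST(Q) = {ε, d}.
FIRST(U): from U->d a we get {d}; from U->Q' U' we get {c, d}. So FIRST(U) = {c, d}.
FIRST(U'): from U'->d Q c we get {d}; from U'->U we get {c, d}; from U'->d c c we get {d}. So FIRST(U') = {c, d}.
FIRST(Q'): from Q'->c U' a a we get {c}; from Q'->Q U S we get {c, d}; from Q'->c c c we get {c}; from Q'->ε we get {ε}. So FIRST(Q') = {ε, c, d}.
FIRST(S): from S->z we get {z}; from S->Q' U S z we get {c, d}. So FIRST(S) = {c, d, z}.
FOLLOW(U) includes $ since U is the start symbol.
FOLLOW(Q): in U'->d Q c, Q is followed by c with FIRST {c}; in Q'->Q U S, Q is followed by U S with FIRST {c, d}. Thus FOLLOW(Q) = {c, d}.
FOLLOW(Q'): in U->Q' U', Q' is followed by U' with FIRST {c, d}; in S->Q' U S z, Q' is followed by U S z with FIRST {c, d}. Thus FOLLOW(Q') = {c, d}.
FOLLOW(S): in S->Q' U S z, S is followed by z with FIRST {z}; in Q'->Q U S, the suffix after S is empty, so FOLLOW(S) ⊇ FOLLOW(Q') = {c, d}. Thus FOLLOW(S) = {c, d, z}.
FOLLOW(U): in S->Q' U S z, U is followed by S z with FIRST {c, d, z}; in U'->U, the suffix after U is empty, so FOLLOW(U) ⊇ FOLLOW(U') = {$, a, c, d, z}; in Q'->Q U S, U is followed by S with FIRST {c, d, z}. Thus FOLLOW(U) = {$, a, c, d, z}.
FOLLOW(U'): in U->Q' U', the suffix after U' is empty, so FOLLOW(U') ⊇ FOLLOW(U) = {$, a, c, d, z}; in Q'->c U' a a, U' is followed by a a with FIRST {a}. Thus FOLLOW(U') = {$, a, c, d, z}.

{$, a, c, d, z}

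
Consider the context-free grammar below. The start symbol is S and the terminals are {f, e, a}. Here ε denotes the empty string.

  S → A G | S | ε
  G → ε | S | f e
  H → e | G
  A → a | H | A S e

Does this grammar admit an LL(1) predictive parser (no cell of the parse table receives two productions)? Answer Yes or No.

No

FIRST(S) = {ε, a, e, f}
FIRST(G) = {ε, a, e, f}
FIRST(H) = {ε, a, e, f}
FIRST(A) = {ε, a, e, f}
FOLLOW(S) = {$, a, e, f}
FOLLOW(G) = {$, a, e, f}
FOLLOW(H) = {$, a, e, f}
FOLLOW(A) = {$, a, e, f}
Cell M[A, a] receives both A → a and A → H and A → A S e — the grammar is not LL(1).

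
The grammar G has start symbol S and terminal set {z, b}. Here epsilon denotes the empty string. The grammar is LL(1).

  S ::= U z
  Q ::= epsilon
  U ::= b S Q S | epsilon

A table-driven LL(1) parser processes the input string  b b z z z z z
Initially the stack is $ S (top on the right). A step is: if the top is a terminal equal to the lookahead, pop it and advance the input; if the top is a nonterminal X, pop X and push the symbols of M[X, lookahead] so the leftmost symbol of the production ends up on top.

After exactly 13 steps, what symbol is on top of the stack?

step 1: stack=$ S  input=b b z z z z z $  — expand S ::= U z
step 2: stack=$ z U  input=b b z z z z z $  — expand U ::= b S Q S
step 3: stack=$ z S Q S b  input=b b z z z z z $  — match b
step 4: stack=$ z S Q S  input=b z z z z z $  — expand S ::= U z
step 5: stack=$ z S Q z U  input=b z z z z z $  — expand U ::= b S Q S
step 6: stack=$ z S Q z S Q S b  input=b z z z z z $  — match b
step 7: stack=$ z S Q z S Q S  input=z z z z z $  — expand S ::= U z
step 8: stack=$ z S Q z S Q z U  input=z z z z z $  — expand U ::= epsilon
step 9: stack=$ z S Q z S Q z  input=z z z z z $  — match z
step 10: stack=$ z S Q z S Q  input=z z z z $  — expand Q ::= epsilon
step 11: stack=$ z S Q z S  input=z z z z $  — expand S ::= U z
step 12: stack=$ z S Q z z U  input=z z z z $  — expand U ::= epsilon
step 13: stack=$ z S Q z z  input=z z z z $  — match z
Stack after step 13: $ z S Q z (top = z).

z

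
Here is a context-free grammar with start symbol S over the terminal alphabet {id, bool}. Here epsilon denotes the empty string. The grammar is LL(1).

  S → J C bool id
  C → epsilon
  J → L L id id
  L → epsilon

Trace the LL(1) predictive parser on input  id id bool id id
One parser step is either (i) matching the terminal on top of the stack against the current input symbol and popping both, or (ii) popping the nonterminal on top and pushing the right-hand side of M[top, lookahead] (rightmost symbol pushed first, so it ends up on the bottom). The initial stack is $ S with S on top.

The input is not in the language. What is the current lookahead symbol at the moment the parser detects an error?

step 1: stack=$ S  input=id id bool id id $  — expand S → J C bool id
step 2: stack=$ id bool C J  input=id id bool id id $  — expand J → L L id id
step 3: stack=$ id bool C id id L L  input=id id bool id id $  — expand L → epsilon
step 4: stack=$ id bool C id id L  input=id id bool id id $  — expand L → epsilon
step 5: stack=$ id bool C id id  input=id id bool id id $  — match id
step 6: stack=$ id bool C id  input=id bool id id $  — match id
step 7: stack=$ id bool C  input=bool id id $  — expand C → epsilon
step 8: stack=$ id bool  input=bool id id $  — match bool
step 9: stack=$ id  input=id id $  — match id
step 10: stack=$  input=id $  — error: stack empty but input remains

id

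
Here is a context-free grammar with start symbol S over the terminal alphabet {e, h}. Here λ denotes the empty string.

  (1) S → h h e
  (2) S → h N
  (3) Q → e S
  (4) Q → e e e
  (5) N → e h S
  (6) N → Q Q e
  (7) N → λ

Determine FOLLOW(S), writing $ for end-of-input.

FIRST(S): from S→h h e we get {h}; from S→h N we get {h}. So FIRST(S) = {h}.
FIRST(Q): from Q→e S we get {e}; from Q→e e e we get {e}. So FIRST(Q) = {e}.
FIRST(N): from N→e h S we get {e}; from N→Q Q e we get {e}; from N→λ we get {λ}. So FIRST(N) = {λ, e}.
FOLLOW(S) includes $ since S is the start symbol.
FOLLOW(Q): in N→Q Q e (occurrence 1), Q is followed by Q e with FIRST {e}; in N→Q Q e (occurrence 2), Q is followed by e with FIRST {e}. Thus FOLLOW(Q) = {e}.
FOLLOW(S): in Q→e S, the suffix after S is empty, so FOLLOW(S) ⊇ FOLLOW(Q) = {e}; in N→e h S, the suffix after S is empty, so FOLLOW(S) ⊇ FOLLOW(N) = {$, e}. Thus FOLLOW(S) = {$, e}.
FOLLOW(N): in S→h N, the suffix after N is empty, so FOLLOW(N) ⊇ FOLLOW(S) = {$, e}. Thus FOLLOW(N) = {$, e}.

{$, e}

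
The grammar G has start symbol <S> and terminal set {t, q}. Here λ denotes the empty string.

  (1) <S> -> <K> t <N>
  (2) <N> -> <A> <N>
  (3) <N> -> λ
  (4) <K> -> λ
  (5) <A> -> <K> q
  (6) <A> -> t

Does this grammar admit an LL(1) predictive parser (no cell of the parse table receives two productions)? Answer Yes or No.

FIRST(<S>) = {t}
FIRST(<N>) = {λ, q, t}
FIRST(<K>) = {λ}
FIRST(<A>) = {q, t}
FOLLOW(<S>) = {$}
FOLLOW(<N>) = {$}
FOLLOW(<K>) = {q, t}
FOLLOW(<A>) = {$, q, t}
Each cell of M receives at most one production.

Yes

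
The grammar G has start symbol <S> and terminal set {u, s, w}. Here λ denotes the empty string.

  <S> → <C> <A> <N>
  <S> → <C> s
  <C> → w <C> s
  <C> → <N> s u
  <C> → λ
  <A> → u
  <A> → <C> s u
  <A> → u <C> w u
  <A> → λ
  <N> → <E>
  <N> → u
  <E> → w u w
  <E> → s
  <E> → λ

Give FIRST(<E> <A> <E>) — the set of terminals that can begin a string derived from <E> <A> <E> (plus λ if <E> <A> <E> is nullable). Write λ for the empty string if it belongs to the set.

{λ, s, u, w}

FIRST(<E>) = {λ, s, w}
FIRST(<N>) = {λ, s, u, w}  (via <E>)
FIRST(<C>) = {λ, s, u, w}  (via <N> s u)
FIRST(<A>) = {λ, s, u, w}  (via <C> s u)
FIRST(<S>) = {λ, s, u, w}  (via <C> <A> <N>, <C> s)
FIRST(<E> <A> <E>): take FIRST of each symbol in turn, carrying on past any symbol whose FIRST contains λ; result {λ, s, u, w}.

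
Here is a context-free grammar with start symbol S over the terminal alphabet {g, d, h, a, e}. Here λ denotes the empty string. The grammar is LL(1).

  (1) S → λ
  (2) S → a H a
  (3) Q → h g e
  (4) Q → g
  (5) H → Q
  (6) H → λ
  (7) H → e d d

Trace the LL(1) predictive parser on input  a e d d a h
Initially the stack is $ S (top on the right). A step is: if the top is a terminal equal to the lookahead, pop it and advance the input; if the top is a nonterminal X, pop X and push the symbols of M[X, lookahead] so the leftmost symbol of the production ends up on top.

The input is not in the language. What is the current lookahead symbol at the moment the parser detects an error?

h

step 1: stack=$ S  input=a e d d a h $  — expand S → a H a
step 2: stack=$ a H a  input=a e d d a h $  — match a
step 3: stack=$ a H  input=e d d a h $  — expand H → e d d
step 4: stack=$ a d d e  input=e d d a h $  — match e
step 5: stack=$ a d d  input=d d a h $  — match d
step 6: stack=$ a d  input=d a h $  — match d
step 7: stack=$ a  input=a h $  — match a
step 8: stack=$  input=h $  — error: stack empty but input remains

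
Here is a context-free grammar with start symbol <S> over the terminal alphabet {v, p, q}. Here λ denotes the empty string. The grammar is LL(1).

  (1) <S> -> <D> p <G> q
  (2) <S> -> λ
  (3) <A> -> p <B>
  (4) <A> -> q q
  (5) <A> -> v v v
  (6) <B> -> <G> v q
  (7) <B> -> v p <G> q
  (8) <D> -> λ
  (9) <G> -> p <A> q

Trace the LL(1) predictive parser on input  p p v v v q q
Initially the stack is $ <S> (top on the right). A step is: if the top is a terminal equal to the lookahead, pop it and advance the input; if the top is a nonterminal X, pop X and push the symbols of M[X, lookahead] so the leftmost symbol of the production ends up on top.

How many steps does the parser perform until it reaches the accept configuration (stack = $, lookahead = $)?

      Stack          Input            Action
   1  $ <S>          p p v v v q q $  expand <S> -> <D> p <G> q
   2  $ q <G> p <D>  p p v v v q q $  expand <D> -> λ
   3  $ q <G> p      p p v v v q q $  match p
   4  $ q <G>        p v v v q q $    expand <G> -> p <A> q
   5  $ q q <A> p    p v v v q q $    match p
   6  $ q q <A>      v v v q q $      expand <A> -> v v v
   7  $ q q v v v    v v v q q $      match v
   8  $ q q v v      v v q q $        match v
   9  $ q q v        v q q $          match v
  10  $ q q          q q $            match q
  11  $ q            q $              match q
Accept reached after 11 steps.

11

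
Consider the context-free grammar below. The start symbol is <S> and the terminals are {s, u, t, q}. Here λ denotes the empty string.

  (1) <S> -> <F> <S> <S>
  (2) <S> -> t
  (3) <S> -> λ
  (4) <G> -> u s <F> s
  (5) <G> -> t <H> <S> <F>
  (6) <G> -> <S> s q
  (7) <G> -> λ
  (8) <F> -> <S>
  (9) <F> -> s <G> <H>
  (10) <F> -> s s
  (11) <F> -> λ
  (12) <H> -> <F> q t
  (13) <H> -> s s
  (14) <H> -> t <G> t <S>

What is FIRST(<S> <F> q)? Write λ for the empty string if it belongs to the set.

FIRST(<S>): from <S>-><F> <S> <S> we get {λ, s, t}; from <S>->t we get {t}; from <S>->λ we get {λ}. So FIRST(<S>) = {λ, s, t}.
FIRST(<G>): from <G>->u s <F> s we get {u}; from <G>->t <H> <S> <F> we get {t}; from <G>-><S> s q we get {s, t}; from <G>->λ we get {λ}. So FIRST(<G>) = {λ, s, t, u}.
FIRST(<F>): from <F>-><S> we get {λ, s, t}; from <F>->s <G> <H> we get {s}; from <F>->s s we get {s}; from <F>->λ we get {λ}. So FIRST(<F>) = {λ, s, t}.
FIRST(<H>): from <H>-><F> q t we get {q, s, t}; from <H>->s s we get {s}; from <H>->t <G> t <S> we get {t}. So FIRST(<H>) = {q, s, t}.
FIRST(<S> <F> q): take FIRST of each symbol in turn, carrying on past any symbol whose FIRST contains λ; result {q, s, t}.

{q, s, t}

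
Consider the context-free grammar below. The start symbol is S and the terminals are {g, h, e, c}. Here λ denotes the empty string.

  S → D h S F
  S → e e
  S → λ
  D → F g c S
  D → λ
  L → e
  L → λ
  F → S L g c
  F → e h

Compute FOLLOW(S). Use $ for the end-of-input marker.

{$, e, g, h}

FIRST(L): from L→e we get {e}; from L→λ we get {λ}. So FIRST(L) = {λ, e}.
FIRST(S): from S→D h S F we get {e, g, h}; from S→e e we get {e}; from S→λ we get {λ}. So FIRST(S) = {λ, e, g, h}.
FIRST(F): from F→S L g c we get {e, g, h}; from F→e h we get {e}. So FIRST(F) = {e, g, h}.
FIRST(D): from D→F g c S we get {e, g, h}; from D→λ we get {λ}. So FIRST(D) = {λ, e, g, h}.
FOLLOW(S) includes $ since S is the start symbol.
FOLLOW(D): in S→D h S F, D is followed by h S F with FIRST {h}. Thus FOLLOW(D) = {h}.
FOLLOW(S): in S→D h S F, S is followed by F with FIRST {e, g, h}; in D→F g c S, the suffix after S is empty, so FOLLOW(S) ⊇ FOLLOW(D) = {h}; in F→S L g c, S is followed by L g c with FIRST {e, g}. Thus FOLLOW(S) = {$, e, g, h}.
FOLLOW(L): in F→S L g c, L is followed by g c with FIRST {g}. Thus FOLLOW(L) = {g}.
FOLLOW(F): in S→D h S F, the suffix after F is empty, so FOLLOW(F) ⊇ FOLLOW(S) = {$, e, g, h}; in D→F g c S, F is followed by g c S with FIRST {g}. Thus FOLLOW(F) = {$, e, g, h}.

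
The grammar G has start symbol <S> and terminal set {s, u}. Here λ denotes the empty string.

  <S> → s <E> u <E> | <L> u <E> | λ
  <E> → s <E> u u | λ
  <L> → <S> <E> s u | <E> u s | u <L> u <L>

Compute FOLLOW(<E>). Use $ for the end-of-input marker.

{$, s, u}

FIRST(<E>) = {λ, s}
FIRST(<S>) = {λ, s, u}  (via <L> u <E>)
FIRST(<L>) = {s, u}  (via <S> <E> s u, <E> u s)
FOLLOW(<S>) includes $ since <S> is the start symbol.
FOLLOW(<S>): in <L>→<S> <E> s u, <S> is followed by <E> s u with FIRST {s}. Thus FOLLOW(<S>) = {$, s}.
FOLLOW(<E>): in <S>→s <E> u <E> (occurrence 1), <E> is followed by u <E> with FIRST {u}; in <S>→s <E> u <E> (occurrence 2), the suffix after <E> is empty, so FOLLOW(<E>) ⊇ FOLLOW(<S>) = {$, s}; in <S>→<L> u <E>, the suffix after <E> is empty, so FOLLOW(<E>) ⊇ FOLLOW(<S>) = {$, s}; in <E>→s <E> u u, <E> is followed by u u with FIRST {u}; in <L>→<S> <E> s u, <E> is followed by s u with FIRST {s}; in <L>→<E> u s, <E> is followed by u s with FIRST {u}. Thus FOLLOW(<E>) = {$, s, u}.
FOLLOW(<L>): in <S>→<L> u <E>, <L> is followed by u <E> with FIRST {u}; in <L>→u <L> u <L> (occurrence 1), <L> is followed by u <L> with FIRST {u}; in <L>→u <L> u <L> (occurrence 2), the suffix after <L> is empty (adds nothing new). Thus FOLLOW(<L>) = {u}.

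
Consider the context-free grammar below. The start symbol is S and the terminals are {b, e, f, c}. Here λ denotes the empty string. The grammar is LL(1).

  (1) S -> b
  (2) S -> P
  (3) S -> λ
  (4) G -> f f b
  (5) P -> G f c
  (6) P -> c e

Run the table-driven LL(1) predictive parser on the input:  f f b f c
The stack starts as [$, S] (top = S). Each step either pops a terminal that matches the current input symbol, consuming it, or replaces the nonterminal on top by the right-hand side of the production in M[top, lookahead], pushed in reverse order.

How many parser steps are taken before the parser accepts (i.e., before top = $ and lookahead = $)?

     Stack        Input        Action
  1  $ S          f f b f c $  expand S -> P
  2  $ P          f f b f c $  expand P -> G f c
  3  $ c f G      f f b f c $  expand G -> f f b
  4  $ c f b f f  f f b f c $  match f
  5  $ c f b f    f b f c $    match f
  6  $ c f b      b f c $      match b
  7  $ c f        f c $        match f
  8  $ c          c $          match c
Accept reached after 8 steps.

8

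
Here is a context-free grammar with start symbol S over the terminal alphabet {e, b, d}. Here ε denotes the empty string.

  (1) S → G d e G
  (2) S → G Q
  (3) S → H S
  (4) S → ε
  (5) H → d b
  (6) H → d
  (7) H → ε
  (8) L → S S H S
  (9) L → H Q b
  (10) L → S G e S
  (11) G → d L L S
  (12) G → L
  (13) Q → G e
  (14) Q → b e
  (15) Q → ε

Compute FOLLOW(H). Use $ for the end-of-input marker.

{$, b, d, e}

FIRST(H) = {ε, d}
FIRST(S) = {ε, b, d, e}  (via G d e G, G Q, H S)
FIRST(L) = {ε, b, d, e}  (via S S H S, H Q b, S G e S)
FIRST(G) = {ε, b, d, e}  (via L)
FIRST(Q) = {ε, b, d, e}  (via G e)
FOLLOW(S) includes $ since S is the start symbol.
FOLLOW(S): in S→H S, the suffix after S is empty (adds nothing new); in L→S S H S (occurrence 1), S is followed by S H S with FIRST {ε, b, d, e}; in L→S S H S (occurrence 1), the suffix after S is nullable, so FOLLOW(S) ⊇ FOLLOW(L) = {$, b, d, e}; in L→S S H S (occurrence 2), S is followed by H S with FIRST {ε, b, d, e}; in L→S S H S (occurrence 2), the suffix after S is nullable, so FOLLOW(S) ⊇ FOLLOW(L) = {$, b, d, e}; in L→S S H S (occurrence 3), the suffix after S is empty, so FOLLOW(S) ⊇ FOLLOW(L) = {$, b, d, e}; in L→S G e S (occurrence 1), S is followed by G e S with FIRST {b, d, e}; in L→S G e S (occurrence 2), the suffix after S is empty, so FOLLOW(S) ⊇ FOLLOW(L) = {$, b, d, e}; in G→d L L S, the suffix after S is empty, so FOLLOW(S) ⊇ FOLLOW(G) = {$, b, d, e}. Thus FOLLOW(S) = {$, b, d, e}.
FOLLOW(G): in S→G d e G (occurrence 1), G is followed by d e G with FIRST {d}; in S→G d e G (occurrence 2), the suffix after G is empty, so FOLLOW(G) ⊇ FOLLOW(S) = {$, b, d, e}; in S→G Q, G is followed by Q with FIRST {ε, b, d, e}; in S→G Q, the suffix after G is nullable, so FOLLOW(G) ⊇ FOLLOW(S) = {$, b, d, e}; in L→S G e S, G is followed by e S with FIRST {e}; in Q→G e, G is followed by e with FIRST {e}. Thus FOLLOW(G) = {$, b, d, e}.
FOLLOW(L): in G→d L L S (occurrence 1), L is followed by L S with FIRST {ε, b, d, e}; in G→d L L S (occurrence 1), the suffix after L is nullable, so FOLLOW(L) ⊇ FOLLOW(G) = {$, b, d, e}; in G→d L L S (occurrence 2), L is followed by S with FIRST {ε, b, d, e}; in G→d L L S (occurrence 2), the suffix after L is nullable, so FOLLOW(L) ⊇ FOLLOW(G) = {$, b, d, e}; in G→L, the suffix after L is empty, so FOLLOW(L) ⊇ FOLLOW(G) = {$, b, d, e}. Thus FOLLOW(L) = {$, b, d, e}.
FOLLOW(H): in S→H S, H is followed by S with FIRST {ε, b, d, e}; in S→H S, the suffix after H is nullable, so FOLLOW(H) ⊇ FOLLOW(S) = {$, b, d, e}; in L→S S H S, H is followed by S with FIRST {ε, b, d, e}; in L→S S H S, the suffix after H is nullable, so FOLLOW(H) ⊇ FOLLOW(L) = {$, b, d, e}; in L→H Q b, H is followed by Q b with FIRST {b, d, e}. Thus FOLLOW(H) = {$, b, d, e}.
FOLLOW(Q): in S→G Q, the suffix after Q is empty, so FOLLOW(Q) ⊇ FOLLOW(S) = {$, b, d, e}; in L→H Q b, Q is followed by b with FIRST {b}. Thus FOLLOW(Q) = {$, b, d, e}.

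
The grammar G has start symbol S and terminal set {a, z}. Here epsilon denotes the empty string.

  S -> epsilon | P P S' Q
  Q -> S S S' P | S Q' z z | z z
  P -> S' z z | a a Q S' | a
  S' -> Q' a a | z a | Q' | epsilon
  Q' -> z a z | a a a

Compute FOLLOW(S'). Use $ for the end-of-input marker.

FIRST(Q'): from Q'->z a z we get {z}; from Q'->a a a we get {a}. So FIRST(Q') = {a, z}.
FIRST(S'): from S'->Q' a a we get {a, z}; from S'->z a we get {z}; from S'->Q' we get {a, z}; from S'->epsilon we get {epsilon}. So FIRST(S') = {epsilon, a, z}.
FIRST(P): from P->S' z z we get {a, z}; from P->a a Q S' we get {a}; from P->a we get {a}. So FIRST(P) = {a, z}.
FIRST(S): from S->epsilon we get {epsilon}; from S->P P S' Q we get {a, z}. So FIRST(S) = {epsilon, a, z}.
FIRST(Q): from Q->S S S' P we get {a, z}; from Q->S Q' z z we get {a, z}; from Q->z z we get {z}. So FIRST(Q) = {a, z}.
FOLLOW(S) includes $ since S is the start symbol.
FOLLOW(S): in Q->S S S' P (occurrence 1), S is followed by S S' P with FIRST {a, z}; in Q->S S S' P (occurrence 2), S is followed by S' P with FIRST {a, z}; in Q->S Q' z z, S is followed by Q' z z with FIRST {a, z}. Thus FOLLOW(S) = {$, a, z}.
FOLLOW(Q): in S->P P S' Q, the suffix after Q is empty, so FOLLOW(Q) ⊇ FOLLOW(S) = {$, a, z}; in P->a a Q S', Q is followed by S' with FIRST {epsilon, a, z}; in P->a a Q S', the suffix after Q is nullable, so FOLLOW(Q) ⊇ FOLLOW(P) = {$, a, z}. Thus FOLLOW(Q) = {$, a, z}.
FOLLOW(P): in S->P P S' Q (occurrence 1), P is followed by P S' Q with FIRST {a, z}; in S->P P S' Q (occurrence 2), P is followed by S' Q with FIRST {a, z}; in Q->S S S' P, the suffix after P is empty, so FOLLOW(P) ⊇ FOLLOW(Q) = {$, a, z}. Thus FOLLOW(P) = {$, a, z}.
FOLLOW(S'): in S->P P S' Q, S' is followed by Q with FIRST {a, z}; in Q->S S S' P, S' is followed by P with FIRST {a, z}; in P->S' z z, S' is followed by z z with FIRST {z}; in P->a a Q S', the suffix after S' is empty, so FOLLOW(S') ⊇ FOLLOW(P) = {$, a, z}. Thus FOLLOW(S') = {$, a, z}.
FOLLOW(Q'): in Q->S Q' z z, Q' is followed by z z with FIRST {z}; in S'->Q' a a, Q' is followed by a a with FIRST {a}; in S'->Q', the suffix after Q' is empty, so FOLLOW(Q') ⊇ FOLLOW(S') = {$, a, z}. Thus FOLLOW(Q') = {$, a, z}.

{$, a, z}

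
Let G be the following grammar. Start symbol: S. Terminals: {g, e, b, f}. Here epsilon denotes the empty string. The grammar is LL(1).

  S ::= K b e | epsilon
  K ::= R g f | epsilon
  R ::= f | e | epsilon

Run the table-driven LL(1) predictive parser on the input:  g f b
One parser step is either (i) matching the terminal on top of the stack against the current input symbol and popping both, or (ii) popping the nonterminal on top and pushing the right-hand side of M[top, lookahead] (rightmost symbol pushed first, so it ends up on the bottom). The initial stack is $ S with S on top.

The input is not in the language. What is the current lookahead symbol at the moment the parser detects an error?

step 1: stack=$ S  input=g f b $  — expand S ::= K b e
step 2: stack=$ e b K  input=g f b $  — expand K ::= R g f
step 3: stack=$ e b f g R  input=g f b $  — expand R ::= epsilon
step 4: stack=$ e b f g  input=g f b $  — match g
step 5: stack=$ e b f  input=f b $  — match f
step 6: stack=$ e b  input=b $  — match b
step 7: stack=$ e  input=$  — error: top is terminal e but lookahead is $

$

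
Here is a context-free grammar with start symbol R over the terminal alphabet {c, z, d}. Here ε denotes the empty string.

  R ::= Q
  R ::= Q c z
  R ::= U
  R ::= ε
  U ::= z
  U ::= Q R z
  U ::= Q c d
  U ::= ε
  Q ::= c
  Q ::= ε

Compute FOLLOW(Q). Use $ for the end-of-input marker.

FIRST(Q) = {ε, c}
FIRST(R) = {ε, c, z}  (via Q, Q c z, U)
FIRST(U) = {ε, c, z}  (via Q R z, Q c d)
FOLLOW(R) includes $ since R is the start symbol.
FOLLOW(R): in U::=Q R z, R is followed by z with FIRST {z}. Thus FOLLOW(R) = {$, z}.
FOLLOW(U): in R::=U, the suffix after U is empty, so FOLLOW(U) ⊇ FOLLOW(R) = {$, z}. Thus FOLLOW(U) = {$, z}.
FOLLOW(Q): in R::=Q, the suffix after Q is empty, so FOLLOW(Q) ⊇ FOLLOW(R) = {$, z}; in R::=Q c z, Q is followed by c z with FIRST {c}; in U::=Q R z, Q is followed by R z with FIRST {c, z}; in U::=Q c d, Q is followed by c d with FIRST {c}. Thus FOLLOW(Q) = {$, c, z}.

{$, c, z}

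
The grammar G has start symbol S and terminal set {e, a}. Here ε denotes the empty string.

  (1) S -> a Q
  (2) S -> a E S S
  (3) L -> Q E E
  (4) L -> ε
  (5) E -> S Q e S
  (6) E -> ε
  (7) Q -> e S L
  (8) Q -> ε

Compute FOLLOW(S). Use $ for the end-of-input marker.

{$, a, e}

FIRST(S) = {a}
FIRST(Q) = {ε, e}
FIRST(E) = {ε, a}  (via S Q e S)
FIRST(L) = {ε, a, e}  (via Q E E)
FOLLOW(S) includes $ since S is the start symbol.
FOLLOW(S): in S->a E S S (occurrence 1), S is followed by S with FIRST {a}; in S->a E S S (occurrence 2), the suffix after S is empty (adds nothing new); in E->S Q e S (occurrence 1), S is followed by Q e S with FIRST {e}; in E->S Q e S (occurrence 2), the suffix after S is empty, so FOLLOW(S) ⊇ FOLLOW(E) = {$, a, e}; in Q->e S L, S is followed by L with FIRST {ε, a, e}; in Q->e S L, the suffix after S is nullable, so FOLLOW(S) ⊇ FOLLOW(Q) = {$, a, e}. Thus FOLLOW(S) = {$, a, e}.
FOLLOW(L): in Q->e S L, the suffix after L is empty, so FOLLOW(L) ⊇ FOLLOW(Q) = {$, a, e}. Thus FOLLOW(L) = {$, a, e}.
FOLLOW(E): in S->a E S S, E is followed by S S with FIRST {a}; in L->Q E E (occurrence 1), E is followed by E with FIRST {ε, a}; in L->Q E E (occurrence 1), the suffix after E is nullable, so FOLLOW(E) ⊇ FOLLOW(L) = {$, a, e}; in L->Q E E (occurrence 2), the suffix after E is empty, so FOLLOW(E) ⊇ FOLLOW(L) = {$, a, e}. Thus FOLLOW(E) = {$, a, e}.
FOLLOW(Q): in S->a Q, the suffix after Q is empty, so FOLLOW(Q) ⊇ FOLLOW(S) = {$, a, e}; in L->Q E E, Q is followed by E E with FIRST {ε, a}; in L->Q E E, the suffix after Q is nullable, so FOLLOW(Q) ⊇ FOLLOW(L) = {$, a, e}; in E->S Q e S, Q is followed by e S with FIRST {e}. Thus FOLLOW(Q) = {$, a, e}.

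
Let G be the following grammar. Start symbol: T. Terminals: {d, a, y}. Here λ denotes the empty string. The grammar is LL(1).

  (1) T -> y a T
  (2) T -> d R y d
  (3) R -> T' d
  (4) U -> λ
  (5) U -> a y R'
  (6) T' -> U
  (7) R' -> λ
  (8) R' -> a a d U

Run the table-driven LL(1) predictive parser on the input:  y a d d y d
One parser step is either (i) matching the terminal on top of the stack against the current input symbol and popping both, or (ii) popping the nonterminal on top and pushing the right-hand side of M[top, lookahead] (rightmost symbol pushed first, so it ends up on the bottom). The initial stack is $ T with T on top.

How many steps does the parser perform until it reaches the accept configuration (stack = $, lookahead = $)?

11

step 1: stack=$ T  input=y a d d y d $  — expand T -> y a T
step 2: stack=$ T a y  input=y a d d y d $  — match y
step 3: stack=$ T a  input=a d d y d $  — match a
step 4: stack=$ T  input=d d y d $  — expand T -> d R y d
step 5: stack=$ d y R d  input=d d y d $  — match d
step 6: stack=$ d y R  input=d y d $  — expand R -> T' d
step 7: stack=$ d y d T'  input=d y d $  — expand T' -> U
step 8: stack=$ d y d U  input=d y d $  — expand U -> λ
step 9: stack=$ d y d  input=d y d $  — match d
step 10: stack=$ d y  input=y d $  — match y
step 11: stack=$ d  input=d $  — match d
Accept reached after 11 steps.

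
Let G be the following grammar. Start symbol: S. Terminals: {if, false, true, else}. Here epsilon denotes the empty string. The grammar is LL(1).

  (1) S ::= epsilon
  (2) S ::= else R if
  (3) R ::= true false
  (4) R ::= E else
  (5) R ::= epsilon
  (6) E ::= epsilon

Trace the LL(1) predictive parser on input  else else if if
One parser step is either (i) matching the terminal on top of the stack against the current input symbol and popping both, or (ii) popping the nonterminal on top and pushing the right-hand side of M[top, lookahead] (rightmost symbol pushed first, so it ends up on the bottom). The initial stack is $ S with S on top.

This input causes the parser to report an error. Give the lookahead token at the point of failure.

if

     Stack        Input              Action
  1  $ S          else else if if $  expand S ::= else R if
  2  $ if R else  else else if if $  match else
  3  $ if R       else if if $       expand R ::= E else
  4  $ if else E  else if if $       expand E ::= epsilon
  5  $ if else    else if if $       match else
  6  $ if         if if $            match if
  7  $            if $               error: stack empty but input remains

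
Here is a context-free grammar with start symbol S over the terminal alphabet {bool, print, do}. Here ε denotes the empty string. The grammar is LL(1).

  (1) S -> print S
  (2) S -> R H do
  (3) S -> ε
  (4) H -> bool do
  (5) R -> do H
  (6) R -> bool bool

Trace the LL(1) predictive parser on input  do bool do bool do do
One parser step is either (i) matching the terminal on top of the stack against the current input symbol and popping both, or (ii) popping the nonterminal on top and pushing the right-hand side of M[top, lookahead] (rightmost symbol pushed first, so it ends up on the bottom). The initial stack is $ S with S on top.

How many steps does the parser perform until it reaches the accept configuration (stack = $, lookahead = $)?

10

      Stack           Input                    Action
   1  $ S             do bool do bool do do $  expand S -> R H do
   2  $ do H R        do bool do bool do do $  expand R -> do H
   3  $ do H H do     do bool do bool do do $  match do
   4  $ do H H        bool do bool do do $     expand H -> bool do
   5  $ do H do bool  bool do bool do do $     match bool
   6  $ do H do       do bool do do $          match do
   7  $ do H          bool do do $             expand H -> bool do
   8  $ do do bool    bool do do $             match bool
   9  $ do do         do do $                  match do
  10  $ do            do $                     match do
Accept reached after 10 steps.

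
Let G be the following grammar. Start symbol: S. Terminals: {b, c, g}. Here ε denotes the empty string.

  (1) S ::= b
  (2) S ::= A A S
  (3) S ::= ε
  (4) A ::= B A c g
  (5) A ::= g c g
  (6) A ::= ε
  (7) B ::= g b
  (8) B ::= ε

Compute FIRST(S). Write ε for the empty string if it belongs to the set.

{ε, b, c, g}

FIRST(B): from B::=g b we get {g}; from B::=ε we get {ε}. So FIRST(B) = {ε, g}.
FIRST(A): from A::=B A c g we get {c, g}; from A::=g c g we get {g}; from A::=ε we get {ε}. So FIRST(A) = {ε, c, g}.
FIRST(S): from S::=b we get {b}; from S::=A A S we get {ε, b, c, g}; from S::=ε we get {ε}. So FIRST(S) = {ε, b, c, g}.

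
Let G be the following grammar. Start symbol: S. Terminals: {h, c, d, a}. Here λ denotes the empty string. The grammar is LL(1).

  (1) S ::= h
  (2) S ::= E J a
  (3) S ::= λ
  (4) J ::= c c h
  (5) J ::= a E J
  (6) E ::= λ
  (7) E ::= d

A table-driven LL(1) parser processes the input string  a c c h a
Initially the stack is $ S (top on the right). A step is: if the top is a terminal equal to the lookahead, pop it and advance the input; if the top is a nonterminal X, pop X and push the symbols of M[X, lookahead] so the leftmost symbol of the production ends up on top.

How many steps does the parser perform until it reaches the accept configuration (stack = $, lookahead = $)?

      Stack      Input        Action
   1  $ S        a c c h a $  expand S ::= E J a
   2  $ a J E    a c c h a $  expand E ::= λ
   3  $ a J      a c c h a $  expand J ::= a E J
   4  $ a J E a  a c c h a $  match a
   5  $ a J E    c c h a $    expand E ::= λ
   6  $ a J      c c h a $    expand J ::= c c h
   7  $ a h c c  c c h a $    match c
   8  $ a h c    c h a $      match c
   9  $ a h      h a $        match h
  10  $ a        a $          match a
Accept reached after 10 steps.

10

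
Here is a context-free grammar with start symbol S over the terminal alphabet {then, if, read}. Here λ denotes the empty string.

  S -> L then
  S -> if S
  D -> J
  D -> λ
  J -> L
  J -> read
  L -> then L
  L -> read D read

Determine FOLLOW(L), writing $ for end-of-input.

{read, then}

FIRST(L) = {read, then}
FIRST(S) = {if, read, then}  (via L then)
FIRST(J) = {read, then}  (via L)
FIRST(D) = {λ, read, then}  (via J)
FOLLOW(S) includes $ since S is the start symbol.
FOLLOW(S): in S->if S, the suffix after S is empty (adds nothing new). Thus FOLLOW(S) = {$}.
FOLLOW(D): in L->read D read, D is followed by read with FIRST {read}. Thus FOLLOW(D) = {read}.
FOLLOW(J): in D->J, the suffix after J is empty, so FOLLOW(J) ⊇ FOLLOW(D) = {read}. Thus FOLLOW(J) = {read}.
FOLLOW(L): in S->L then, L is followed by then with FIRST {then}; in J->L, the suffix after L is empty, so FOLLOW(L) ⊇ FOLLOW(J) = {read}; in L->then L, the suffix after L is empty (adds nothing new). Thus FOLLOW(L) = {read, then}.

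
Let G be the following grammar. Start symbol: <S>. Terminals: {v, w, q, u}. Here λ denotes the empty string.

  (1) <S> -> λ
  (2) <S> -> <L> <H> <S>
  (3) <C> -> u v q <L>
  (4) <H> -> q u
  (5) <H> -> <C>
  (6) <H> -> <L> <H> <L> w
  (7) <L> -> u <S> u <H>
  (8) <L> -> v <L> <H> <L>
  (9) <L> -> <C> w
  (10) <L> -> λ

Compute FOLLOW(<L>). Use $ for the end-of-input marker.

{$, q, u, v, w}

FIRST(<C>) = {u}
FIRST(<L>) = {λ, u, v}  (via <C> w)
FIRST(<H>) = {q, u, v}  (via <C>, <L> <H> <L> w)
FIRST(<S>) = {λ, q, u, v}  (via <L> <H> <S>)
FOLLOW(<S>) includes $ since <S> is the start symbol.
FOLLOW(<S>): in <S>-><L> <H> <S>, the suffix after <S> is empty (adds nothing new); in <L>->u <S> u <H>, <S> is followed by u <H> with FIRST {u}. Thus FOLLOW(<S>) = {$, u}.
FOLLOW(<C>): in <H>-><C>, the suffix after <C> is empty, so FOLLOW(<C>) ⊇ FOLLOW(<H>) = {$, q, u, v, w}; in <L>-><C> w, <C> is followed by w with FIRST {w}. Thus FOLLOW(<C>) = {$, q, u, v, w}.
FOLLOW(<L>): in <S>-><L> <H> <S>, <L> is followed by <H> <S> with FIRST {q, u, v}; in <C>->u v q <L>, the suffix after <L> is empty, so FOLLOW(<L>) ⊇ FOLLOW(<C>) = {$, q, u, v, w}; in <H>-><L> <H> <L> w (occurrence 1), <L> is followed by <H> <L> w with FIRST {q, u, v}; in <H>-><L> <H> <L> w (occurrence 2), <L> is followed by w with FIRST {w}; in <L>->v <L> <H> <L> (occurrence 1), <L> is followed by <H> <L> with FIRST {q, u, v}; in <L>->v <L> <H> <L> (occurrence 2), the suffix after <L> is empty (adds nothing new). Thus FOLLOW(<L>) = {$, q, u, v, w}.
FOLLOW(<H>): in <S>-><L> <H> <S>, <H> is followed by <S> with FIRST {λ, q, u, v}; in <S>-><L> <H> <S>, the suffix after <H> is nullable, so FOLLOW(<H>) ⊇ FOLLOW(<S>) = {$, u}; in <H>-><L> <H> <L> w, <H> is followed by <L> w with FIRST {u, v, w}; in <L>->u <S> u <H>, the suffix after <H> is empty, so FOLLOW(<H>) ⊇ FOLLOW(<L>) = {$, q, u, v, w}; in <L>->v <L> <H> <L>, <H> is followed by <L> with FIRST {λ, u, v}; in <L>->v <L> <H> <L>, the suffix after <H> is nullable, so FOLLOW(<H>) ⊇ FOLLOW(<L>) = {$, q, u, v, w}. Thus FOLLOW(<H>) = {$, q, u, v, w}.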